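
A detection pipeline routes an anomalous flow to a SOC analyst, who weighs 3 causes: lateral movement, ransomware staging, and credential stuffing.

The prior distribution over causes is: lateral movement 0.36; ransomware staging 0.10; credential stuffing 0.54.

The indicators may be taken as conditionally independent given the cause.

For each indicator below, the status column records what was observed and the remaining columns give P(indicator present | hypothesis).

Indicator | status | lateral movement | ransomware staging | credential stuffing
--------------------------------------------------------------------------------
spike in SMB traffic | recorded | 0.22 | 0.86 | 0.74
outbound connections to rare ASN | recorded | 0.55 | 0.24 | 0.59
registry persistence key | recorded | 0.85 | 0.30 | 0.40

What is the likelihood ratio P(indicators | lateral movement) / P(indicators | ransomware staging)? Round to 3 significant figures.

1.66

The Bayes factor is the ratio of the joint likelihoods of the indicator pattern under the two hypotheses.
  lateral movement: 0.22 × 0.55 × 0.85 = 0.10285
  ransomware staging: 0.86 × 0.24 × 0.30 = 0.06192
Bayes factor = 0.10285 / 0.06192 ≈ 1.66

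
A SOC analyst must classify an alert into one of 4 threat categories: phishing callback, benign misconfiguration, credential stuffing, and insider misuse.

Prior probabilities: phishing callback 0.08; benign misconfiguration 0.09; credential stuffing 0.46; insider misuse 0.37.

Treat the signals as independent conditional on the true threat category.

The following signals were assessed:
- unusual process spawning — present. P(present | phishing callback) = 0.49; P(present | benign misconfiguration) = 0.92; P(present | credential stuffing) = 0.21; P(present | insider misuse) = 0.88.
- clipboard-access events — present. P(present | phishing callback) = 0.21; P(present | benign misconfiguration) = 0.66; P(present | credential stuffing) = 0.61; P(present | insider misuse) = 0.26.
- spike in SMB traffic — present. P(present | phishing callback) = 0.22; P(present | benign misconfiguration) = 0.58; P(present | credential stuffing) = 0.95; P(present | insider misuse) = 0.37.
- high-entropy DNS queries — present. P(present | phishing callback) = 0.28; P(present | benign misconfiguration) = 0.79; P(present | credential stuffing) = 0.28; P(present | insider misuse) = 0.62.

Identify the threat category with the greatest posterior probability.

For each hypothesis, the unnormalized posterior weight is prior × product of the signal likelihoods:
  phishing callback: 0.08 × 0.49 × 0.21 × 0.22 × 0.28 = 0.00050709
  benign misconfiguration: 0.09 × 0.92 × 0.66 × 0.58 × 0.79 = 0.02504
  credential stuffing: 0.46 × 0.21 × 0.61 × 0.95 × 0.28 = 0.015674
  insider misuse: 0.37 × 0.88 × 0.26 × 0.37 × 0.62 = 0.01942
Marginal likelihood of the evidence = 0.060641.
P(phishing callback | evidence) ≈ 0.00050709 / 0.060641 ≈ 0.008
P(benign misconfiguration | evidence) ≈ 0.02504 / 0.060641 ≈ 0.413
P(credential stuffing | evidence) ≈ 0.015674 / 0.060641 ≈ 0.258
P(insider misuse | evidence) ≈ 0.01942 / 0.060641 ≈ 0.320
The largest is 0.413, so benign misconfiguration is most probable.

benign misconfiguration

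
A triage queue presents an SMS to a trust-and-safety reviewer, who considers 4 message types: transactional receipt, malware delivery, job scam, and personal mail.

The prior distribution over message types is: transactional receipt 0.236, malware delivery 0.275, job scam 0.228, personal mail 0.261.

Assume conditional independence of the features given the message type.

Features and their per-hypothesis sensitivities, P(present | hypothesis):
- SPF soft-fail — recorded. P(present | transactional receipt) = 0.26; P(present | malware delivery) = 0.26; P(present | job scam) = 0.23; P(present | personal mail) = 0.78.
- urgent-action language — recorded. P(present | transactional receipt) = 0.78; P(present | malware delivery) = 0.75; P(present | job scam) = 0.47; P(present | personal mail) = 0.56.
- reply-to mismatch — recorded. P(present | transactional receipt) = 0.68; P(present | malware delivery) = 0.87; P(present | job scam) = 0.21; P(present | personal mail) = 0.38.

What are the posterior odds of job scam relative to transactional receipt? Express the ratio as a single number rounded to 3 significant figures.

Unnormalized posterior weight (prior times the feature likelihoods) for each of the two hypotheses:
  job scam: 0.228 × 0.23 × 0.47 × 0.21 = 0.0051758
  transactional receipt: 0.236 × 0.26 × 0.78 × 0.68 = 0.032545
Odds(job scam : transactional receipt) = 0.0051758 / 0.032545 ≈ 0.159.

0.159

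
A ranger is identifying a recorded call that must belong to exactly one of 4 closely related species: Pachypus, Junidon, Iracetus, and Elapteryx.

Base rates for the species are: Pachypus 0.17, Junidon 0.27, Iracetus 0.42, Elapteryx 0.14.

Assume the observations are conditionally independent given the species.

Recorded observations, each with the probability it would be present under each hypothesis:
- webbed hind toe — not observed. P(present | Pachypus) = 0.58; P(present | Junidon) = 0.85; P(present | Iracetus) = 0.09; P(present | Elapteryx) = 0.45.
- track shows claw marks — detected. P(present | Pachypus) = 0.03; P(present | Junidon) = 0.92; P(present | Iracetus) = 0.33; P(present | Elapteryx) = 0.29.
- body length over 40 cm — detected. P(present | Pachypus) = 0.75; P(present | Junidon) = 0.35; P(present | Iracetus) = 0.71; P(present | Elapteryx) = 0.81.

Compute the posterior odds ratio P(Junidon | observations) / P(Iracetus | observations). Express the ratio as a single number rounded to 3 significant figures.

0.146

Unnormalized posterior weight (prior times the observation likelihoods) for each of the two hypotheses (using 1 − P(present | H) for each absent observation):
  Junidon: 0.27 × (1 − 0.85) × 0.92 × 0.35 = 0.013041
  Iracetus: 0.42 × (1 − 0.09) × 0.33 × 0.71 = 0.089549
Odds(Junidon : Iracetus) = 0.013041 / 0.089549 ≈ 0.146.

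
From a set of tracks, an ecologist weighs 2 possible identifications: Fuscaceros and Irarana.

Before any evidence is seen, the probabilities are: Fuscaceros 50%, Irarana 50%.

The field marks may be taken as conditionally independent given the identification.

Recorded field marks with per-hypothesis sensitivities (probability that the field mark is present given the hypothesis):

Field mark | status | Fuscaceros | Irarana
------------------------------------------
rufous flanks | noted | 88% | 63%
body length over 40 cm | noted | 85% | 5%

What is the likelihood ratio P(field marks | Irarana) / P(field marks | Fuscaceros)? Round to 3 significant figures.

Joint likelihood of the field mark pattern under each hypothesis:
  Irarana: 0.63 × 0.05 = 0.0315
  Fuscaceros: 0.88 × 0.85 = 0.748
Bayes factor = 0.0315 / 0.748 ≈ 0.0421

0.0421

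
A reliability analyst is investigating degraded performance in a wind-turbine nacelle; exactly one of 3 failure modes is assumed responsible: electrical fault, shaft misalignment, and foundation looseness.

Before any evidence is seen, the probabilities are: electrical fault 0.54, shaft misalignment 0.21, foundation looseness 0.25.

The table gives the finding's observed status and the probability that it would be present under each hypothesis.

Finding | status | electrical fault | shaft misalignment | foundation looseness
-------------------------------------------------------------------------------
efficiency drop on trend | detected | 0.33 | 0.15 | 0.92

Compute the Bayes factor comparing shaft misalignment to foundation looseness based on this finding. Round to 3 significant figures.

Likelihood of this finding under each hypothesis:
  shaft misalignment: 0.15
  foundation looseness: 0.92
Bayes factor = 0.15 / 0.92 ≈ 0.163

0.163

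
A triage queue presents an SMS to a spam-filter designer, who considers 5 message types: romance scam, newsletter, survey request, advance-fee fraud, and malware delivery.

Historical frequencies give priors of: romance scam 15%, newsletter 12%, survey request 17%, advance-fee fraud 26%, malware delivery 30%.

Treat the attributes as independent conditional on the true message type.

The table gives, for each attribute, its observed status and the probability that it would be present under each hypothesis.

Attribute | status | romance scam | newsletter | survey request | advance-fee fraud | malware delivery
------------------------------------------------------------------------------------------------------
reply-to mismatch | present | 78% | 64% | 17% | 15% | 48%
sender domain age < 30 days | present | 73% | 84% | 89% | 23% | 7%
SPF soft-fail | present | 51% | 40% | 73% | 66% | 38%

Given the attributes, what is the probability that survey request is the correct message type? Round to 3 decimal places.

For each hypothesis, the unnormalized posterior weight is prior × product of the attribute likelihoods:
  romance scam: 0.15 × 0.78 × 0.73 × 0.51 = 0.043559
  newsletter: 0.12 × 0.64 × 0.84 × 0.40 = 0.025805
  survey request: 0.17 × 0.17 × 0.89 × 0.73 = 0.018776
  advance-fee fraud: 0.26 × 0.15 × 0.23 × 0.66 = 0.0059202
  malware delivery: 0.30 × 0.48 × 0.07 × 0.38 = 0.0038304
Marginal likelihood of the evidence = 0.097891.
P(survey request | evidence) = 0.018776 / 0.097891 ≈ 0.192.

0.192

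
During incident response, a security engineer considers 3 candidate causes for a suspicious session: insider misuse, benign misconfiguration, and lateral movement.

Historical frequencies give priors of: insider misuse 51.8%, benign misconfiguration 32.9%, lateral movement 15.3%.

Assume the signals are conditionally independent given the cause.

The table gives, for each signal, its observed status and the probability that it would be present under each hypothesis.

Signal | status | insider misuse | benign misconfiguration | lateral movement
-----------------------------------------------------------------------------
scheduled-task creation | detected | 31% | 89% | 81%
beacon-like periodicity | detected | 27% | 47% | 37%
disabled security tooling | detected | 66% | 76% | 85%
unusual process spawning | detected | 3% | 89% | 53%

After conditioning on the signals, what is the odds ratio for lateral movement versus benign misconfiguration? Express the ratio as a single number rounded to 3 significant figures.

The normalizing constant cancels in an odds ratio, so compute prior × likelihood for the two hypotheses only:
  lateral movement: 0.153 × 0.81 × 0.37 × 0.85 × 0.53 = 0.020657
  benign misconfiguration: 0.329 × 0.89 × 0.47 × 0.76 × 0.89 = 0.093087
Posterior odds = 0.020657 / 0.093087 ≈ 0.222.

0.222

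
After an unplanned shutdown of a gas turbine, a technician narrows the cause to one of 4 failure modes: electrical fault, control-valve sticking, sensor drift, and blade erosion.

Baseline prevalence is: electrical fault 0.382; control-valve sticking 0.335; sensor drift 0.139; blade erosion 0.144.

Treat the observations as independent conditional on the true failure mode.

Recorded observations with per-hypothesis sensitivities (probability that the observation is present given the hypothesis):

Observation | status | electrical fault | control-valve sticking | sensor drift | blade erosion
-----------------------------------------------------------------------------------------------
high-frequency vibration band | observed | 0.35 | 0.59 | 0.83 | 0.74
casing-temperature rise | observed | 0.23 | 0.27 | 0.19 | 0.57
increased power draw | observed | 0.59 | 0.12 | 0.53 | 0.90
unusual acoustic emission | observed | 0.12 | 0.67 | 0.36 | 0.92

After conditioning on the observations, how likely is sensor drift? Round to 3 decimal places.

0.069

For each hypothesis, the unnormalized posterior weight is prior × product of the observation likelihoods:
  electrical fault: 0.382 × 0.35 × 0.23 × 0.59 × 0.12 = 0.0021772
  control-valve sticking: 0.335 × 0.59 × 0.27 × 0.12 × 0.67 = 0.0042906
  sensor drift: 0.139 × 0.83 × 0.19 × 0.53 × 0.36 = 0.0041824
  blade erosion: 0.144 × 0.74 × 0.57 × 0.90 × 0.92 = 0.050292
The unnormalized weights sum to 0.060942.
P(sensor drift | evidence) = 0.0041824 / 0.060942 ≈ 0.069.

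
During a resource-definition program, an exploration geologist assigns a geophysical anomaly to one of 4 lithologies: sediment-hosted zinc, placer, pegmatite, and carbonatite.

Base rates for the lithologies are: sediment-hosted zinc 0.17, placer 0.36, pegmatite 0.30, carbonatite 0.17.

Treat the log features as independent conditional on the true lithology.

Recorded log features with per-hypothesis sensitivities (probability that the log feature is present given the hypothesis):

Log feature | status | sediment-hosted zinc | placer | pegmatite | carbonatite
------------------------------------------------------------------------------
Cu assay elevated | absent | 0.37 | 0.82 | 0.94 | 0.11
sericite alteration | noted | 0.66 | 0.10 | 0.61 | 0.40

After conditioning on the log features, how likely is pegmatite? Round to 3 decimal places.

By Bayes' rule with conditional independence, the unnormalized weight for each hypothesis is prior × ∏ likelihoods (using 1 − P(present | H) for each absent log feature):
  sediment-hosted zinc: 0.17 × (1 − 0.37) × 0.66 = 0.070686
  placer: 0.36 × (1 − 0.82) × 0.10 = 0.00648
  pegmatite: 0.30 × (1 − 0.94) × 0.61 = 0.01098
  carbonatite: 0.17 × (1 − 0.11) × 0.40 = 0.06052
Marginal likelihood of the evidence = 0.14867.
P(pegmatite | evidence) = 0.01098 / 0.14867 ≈ 0.074.

0.074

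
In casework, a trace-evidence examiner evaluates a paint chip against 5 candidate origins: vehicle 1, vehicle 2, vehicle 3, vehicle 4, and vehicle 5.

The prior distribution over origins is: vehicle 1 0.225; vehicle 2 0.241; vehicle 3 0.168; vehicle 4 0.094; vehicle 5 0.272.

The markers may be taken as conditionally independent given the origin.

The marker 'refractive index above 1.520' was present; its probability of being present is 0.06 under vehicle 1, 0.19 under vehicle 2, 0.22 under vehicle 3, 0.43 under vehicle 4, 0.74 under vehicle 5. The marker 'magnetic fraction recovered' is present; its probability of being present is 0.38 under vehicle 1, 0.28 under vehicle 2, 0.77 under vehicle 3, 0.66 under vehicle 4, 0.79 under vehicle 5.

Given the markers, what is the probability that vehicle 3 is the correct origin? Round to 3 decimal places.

0.123

By Bayes' rule with conditional independence, the unnormalized weight for each hypothesis is prior × ∏ likelihoods:
  vehicle 1: 0.225 × 0.06 × 0.38 = 0.00513
  vehicle 2: 0.241 × 0.19 × 0.28 = 0.012821
  vehicle 3: 0.168 × 0.22 × 0.77 = 0.028459
  vehicle 4: 0.094 × 0.43 × 0.66 = 0.026677
  vehicle 5: 0.272 × 0.74 × 0.79 = 0.15901
Marginal likelihood of the evidence = 0.2321.
P(vehicle 3 | evidence) = 0.028459 / 0.2321 ≈ 0.123.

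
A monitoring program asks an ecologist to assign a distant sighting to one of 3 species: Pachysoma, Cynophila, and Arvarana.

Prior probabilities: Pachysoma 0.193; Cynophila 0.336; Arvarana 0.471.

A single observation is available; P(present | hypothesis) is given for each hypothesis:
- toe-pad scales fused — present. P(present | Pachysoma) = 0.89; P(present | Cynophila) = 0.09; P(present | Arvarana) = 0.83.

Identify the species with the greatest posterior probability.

Arvarana

Multiply each prior by the likelihood of the observation:
  Pachysoma: 0.193 × 0.89 = 0.17177
  Cynophila: 0.336 × 0.09 = 0.03024
  Arvarana: 0.471 × 0.83 = 0.39093
The unnormalized weights sum to 0.59294.
P(Pachysoma | evidence) ≈ 0.17177 / 0.59294 ≈ 0.290
P(Cynophila | evidence) ≈ 0.03024 / 0.59294 ≈ 0.051
P(Arvarana | evidence) ≈ 0.39093 / 0.59294 ≈ 0.659
The largest is 0.659, so Arvarana is most probable.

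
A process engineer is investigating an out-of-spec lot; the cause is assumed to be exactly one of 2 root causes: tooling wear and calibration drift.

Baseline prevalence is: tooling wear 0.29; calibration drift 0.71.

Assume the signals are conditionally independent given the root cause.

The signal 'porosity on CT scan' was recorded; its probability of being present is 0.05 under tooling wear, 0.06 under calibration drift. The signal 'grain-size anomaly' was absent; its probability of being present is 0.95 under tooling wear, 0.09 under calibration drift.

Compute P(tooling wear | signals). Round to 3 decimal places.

For each hypothesis, the unnormalized posterior weight is prior × product of the signal likelihoods (using 1 − P(present | H) for each absent signal):
  tooling wear: 0.29 × 0.05 × (1 − 0.95) = 0.000725
  calibration drift: 0.71 × 0.06 × (1 − 0.09) = 0.038766
Marginal likelihood of the evidence = 0.039491.
P(tooling wear | evidence) = 0.000725 / 0.039491 ≈ 0.018.

0.018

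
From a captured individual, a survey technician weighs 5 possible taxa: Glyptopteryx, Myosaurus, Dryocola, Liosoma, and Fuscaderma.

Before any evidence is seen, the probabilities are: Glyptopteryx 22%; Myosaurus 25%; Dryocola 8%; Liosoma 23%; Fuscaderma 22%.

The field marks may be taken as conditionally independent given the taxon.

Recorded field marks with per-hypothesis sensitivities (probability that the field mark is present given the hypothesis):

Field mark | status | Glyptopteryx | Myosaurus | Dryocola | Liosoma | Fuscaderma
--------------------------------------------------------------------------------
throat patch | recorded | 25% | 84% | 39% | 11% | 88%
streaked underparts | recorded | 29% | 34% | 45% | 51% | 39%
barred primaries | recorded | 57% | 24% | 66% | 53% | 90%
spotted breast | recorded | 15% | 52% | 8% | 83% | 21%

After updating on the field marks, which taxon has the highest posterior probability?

Fuscaderma

By Bayes' rule with conditional independence, the unnormalized weight for each hypothesis is prior × ∏ likelihoods:
  Glyptopteryx: 0.22 × 0.25 × 0.29 × 0.57 × 0.15 = 0.0013637
  Myosaurus: 0.25 × 0.84 × 0.34 × 0.24 × 0.52 = 0.0089107
  Dryocola: 0.08 × 0.39 × 0.45 × 0.66 × 0.08 = 0.00074131
  Liosoma: 0.23 × 0.11 × 0.51 × 0.53 × 0.83 = 0.005676
  Fuscaderma: 0.22 × 0.88 × 0.39 × 0.90 × 0.21 = 0.01427
The unnormalized weights sum to 0.030962.
P(Glyptopteryx | evidence) ≈ 0.0013637 / 0.030962 ≈ 0.044
P(Myosaurus | evidence) ≈ 0.0089107 / 0.030962 ≈ 0.288
P(Dryocola | evidence) ≈ 0.00074131 / 0.030962 ≈ 0.024
P(Liosoma | evidence) ≈ 0.005676 / 0.030962 ≈ 0.183
P(Fuscaderma | evidence) ≈ 0.01427 / 0.030962 ≈ 0.461
The largest is 0.461, so Fuscaderma is most probable.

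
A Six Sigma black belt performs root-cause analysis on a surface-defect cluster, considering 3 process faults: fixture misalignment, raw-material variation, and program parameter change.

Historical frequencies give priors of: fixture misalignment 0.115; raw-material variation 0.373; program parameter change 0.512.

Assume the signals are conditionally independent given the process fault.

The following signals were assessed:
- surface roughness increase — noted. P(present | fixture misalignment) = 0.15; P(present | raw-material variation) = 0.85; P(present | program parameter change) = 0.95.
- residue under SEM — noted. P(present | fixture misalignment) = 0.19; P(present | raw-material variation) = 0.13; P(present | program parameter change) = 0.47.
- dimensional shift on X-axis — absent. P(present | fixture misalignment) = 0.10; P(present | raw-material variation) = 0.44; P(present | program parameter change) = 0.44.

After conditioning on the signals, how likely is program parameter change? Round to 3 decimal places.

0.831

Multiply each prior by the joint likelihood of the signal pattern (using 1 − P(present | H) for each absent signal):
  fixture misalignment: 0.115 × 0.15 × 0.19 × (1 − 0.10) = 0.0029498
  raw-material variation: 0.373 × 0.85 × 0.13 × (1 − 0.44) = 0.023081
  program parameter change: 0.512 × 0.95 × 0.47 × (1 − 0.44) = 0.12802
Marginal likelihood of the evidence = 0.15405.
P(program parameter change | evidence) = 0.12802 / 0.15405 ≈ 0.831.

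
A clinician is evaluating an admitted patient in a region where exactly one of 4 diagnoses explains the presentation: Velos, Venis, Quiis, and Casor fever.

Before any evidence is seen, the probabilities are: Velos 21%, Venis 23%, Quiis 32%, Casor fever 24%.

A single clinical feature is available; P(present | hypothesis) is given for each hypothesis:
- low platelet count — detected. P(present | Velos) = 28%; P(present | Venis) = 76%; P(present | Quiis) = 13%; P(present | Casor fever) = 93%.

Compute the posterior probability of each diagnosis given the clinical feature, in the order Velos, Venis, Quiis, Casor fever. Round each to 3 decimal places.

By Bayes' rule, the unnormalized weight for each hypothesis is prior × likelihood:
  Velos: 0.21 × 0.28 = 0.0588
  Venis: 0.23 × 0.76 = 0.1748
  Quiis: 0.32 × 0.13 = 0.0416
  Casor fever: 0.24 × 0.93 = 0.2232
The unnormalized weights sum to 0.4984.
P(Velos | evidence) = 0.0588 / 0.4984 ≈ 0.118
P(Venis | evidence) = 0.1748 / 0.4984 ≈ 0.351
P(Quiis | evidence) = 0.0416 / 0.4984 ≈ 0.083
P(Casor fever | evidence) = 0.2232 / 0.4984 ≈ 0.448

0.118, 0.351, 0.083, 0.448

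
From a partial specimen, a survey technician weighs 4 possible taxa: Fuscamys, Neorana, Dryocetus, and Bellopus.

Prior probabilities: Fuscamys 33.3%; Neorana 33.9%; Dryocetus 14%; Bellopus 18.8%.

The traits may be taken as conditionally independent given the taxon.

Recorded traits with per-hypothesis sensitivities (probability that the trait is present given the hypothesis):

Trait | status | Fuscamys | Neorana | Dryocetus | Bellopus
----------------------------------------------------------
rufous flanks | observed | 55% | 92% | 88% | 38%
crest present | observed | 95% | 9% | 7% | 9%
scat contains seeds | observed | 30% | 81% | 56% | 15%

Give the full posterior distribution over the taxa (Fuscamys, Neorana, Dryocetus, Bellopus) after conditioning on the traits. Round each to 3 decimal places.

0.647, 0.282, 0.060, 0.012

By Bayes' rule with conditional independence, the unnormalized weight for each hypothesis is prior × ∏ likelihoods:
  Fuscamys: 0.333 × 0.55 × 0.95 × 0.30 = 0.052198
  Neorana: 0.339 × 0.92 × 0.09 × 0.81 = 0.022736
  Dryocetus: 0.140 × 0.88 × 0.07 × 0.56 = 0.0048294
  Bellopus: 0.188 × 0.38 × 0.09 × 0.15 = 0.00096444
Marginal likelihood of the evidence = 0.080728.
P(Fuscamys | evidence) = 0.052198 / 0.080728 ≈ 0.647
P(Neorana | evidence) = 0.022736 / 0.080728 ≈ 0.282
P(Dryocetus | evidence) = 0.0048294 / 0.080728 ≈ 0.060
P(Bellopus | evidence) = 0.00096444 / 0.080728 ≈ 0.012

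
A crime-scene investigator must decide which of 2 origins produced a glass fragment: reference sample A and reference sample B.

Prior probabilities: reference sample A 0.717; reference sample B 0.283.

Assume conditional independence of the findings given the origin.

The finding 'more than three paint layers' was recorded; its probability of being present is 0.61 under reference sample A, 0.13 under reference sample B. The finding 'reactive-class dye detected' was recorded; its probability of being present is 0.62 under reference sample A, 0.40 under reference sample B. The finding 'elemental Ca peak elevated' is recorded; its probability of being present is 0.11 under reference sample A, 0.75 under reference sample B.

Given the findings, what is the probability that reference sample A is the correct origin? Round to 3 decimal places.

0.730

For each hypothesis, the unnormalized posterior weight is prior × product of the finding likelihoods:
  reference sample A: 0.717 × 0.61 × 0.62 × 0.11 = 0.029829
  reference sample B: 0.283 × 0.13 × 0.40 × 0.75 = 0.011037
Marginal likelihood of the evidence = 0.040866.
P(reference sample A | evidence) = 0.029829 / 0.040866 ≈ 0.730.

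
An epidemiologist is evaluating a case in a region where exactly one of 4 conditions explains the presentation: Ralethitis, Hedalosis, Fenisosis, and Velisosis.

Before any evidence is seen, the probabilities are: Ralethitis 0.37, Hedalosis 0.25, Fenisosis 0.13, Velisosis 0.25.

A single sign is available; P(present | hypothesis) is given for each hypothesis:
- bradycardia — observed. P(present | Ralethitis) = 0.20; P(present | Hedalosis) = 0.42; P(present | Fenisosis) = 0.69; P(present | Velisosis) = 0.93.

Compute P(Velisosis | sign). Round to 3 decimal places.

0.464

Multiply each prior by the likelihood of the sign:
  Ralethitis: 0.37 × 0.20 = 0.074
  Hedalosis: 0.25 × 0.42 = 0.105
  Fenisosis: 0.13 × 0.69 = 0.0897
  Velisosis: 0.25 × 0.93 = 0.2325
Marginal likelihood of the evidence = 0.5012.
P(Velisosis | evidence) = 0.2325 / 0.5012 ≈ 0.464.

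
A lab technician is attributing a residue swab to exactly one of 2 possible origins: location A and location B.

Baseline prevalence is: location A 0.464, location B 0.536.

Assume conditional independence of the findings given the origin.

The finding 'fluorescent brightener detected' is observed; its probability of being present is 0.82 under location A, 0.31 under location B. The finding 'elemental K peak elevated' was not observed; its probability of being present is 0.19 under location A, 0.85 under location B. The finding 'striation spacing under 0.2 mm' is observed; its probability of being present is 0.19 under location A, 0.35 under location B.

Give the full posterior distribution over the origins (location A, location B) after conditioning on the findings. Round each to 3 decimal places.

0.870, 0.130

Multiply each prior by the joint likelihood of the evidence pattern (using 1 − P(present | H) for each absent finding):
  location A: 0.464 × 0.82 × (1 − 0.19) × 0.19 = 0.058556
  location B: 0.536 × 0.31 × (1 − 0.85) × 0.35 = 0.0087234
The unnormalized weights sum to 0.067279.
P(location A | evidence) = 0.058556 / 0.067279 ≈ 0.870
P(location B | evidence) = 0.0087234 / 0.067279 ≈ 0.130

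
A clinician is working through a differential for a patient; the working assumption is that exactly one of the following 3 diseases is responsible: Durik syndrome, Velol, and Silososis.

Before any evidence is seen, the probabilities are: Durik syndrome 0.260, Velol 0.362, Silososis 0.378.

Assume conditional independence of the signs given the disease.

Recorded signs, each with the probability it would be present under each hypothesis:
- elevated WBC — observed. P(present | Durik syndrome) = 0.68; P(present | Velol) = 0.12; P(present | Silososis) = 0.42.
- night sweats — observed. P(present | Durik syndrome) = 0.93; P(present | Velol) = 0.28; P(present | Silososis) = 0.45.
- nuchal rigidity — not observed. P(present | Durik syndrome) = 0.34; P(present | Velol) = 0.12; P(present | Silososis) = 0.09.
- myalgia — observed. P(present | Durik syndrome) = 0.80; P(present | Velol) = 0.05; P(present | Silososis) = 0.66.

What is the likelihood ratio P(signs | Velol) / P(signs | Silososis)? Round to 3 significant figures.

The Bayes factor is the ratio of the joint likelihoods of the sign pattern under the two hypotheses (using 1 − P(present | H) for each absent sign).
  Velol: 0.12 × 0.28 × (1 − 0.12) × 0.05 = 0.0014784
  Silososis: 0.42 × 0.45 × (1 − 0.09) × 0.66 = 0.11351
Bayes factor = 0.0014784 / 0.11351 ≈ 0.0130

0.0130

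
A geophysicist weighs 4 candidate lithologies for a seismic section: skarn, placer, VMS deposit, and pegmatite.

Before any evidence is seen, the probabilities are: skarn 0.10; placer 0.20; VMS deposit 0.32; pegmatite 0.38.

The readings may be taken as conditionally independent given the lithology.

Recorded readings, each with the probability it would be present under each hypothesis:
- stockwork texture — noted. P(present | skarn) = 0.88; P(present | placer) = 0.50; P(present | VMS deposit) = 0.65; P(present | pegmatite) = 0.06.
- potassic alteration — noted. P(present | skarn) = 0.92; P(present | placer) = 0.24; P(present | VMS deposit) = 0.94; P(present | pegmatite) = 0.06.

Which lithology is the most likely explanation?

VMS deposit

Multiply each prior by the joint likelihood of the reading pattern:
  skarn: 0.10 × 0.88 × 0.92 = 0.08096
  placer: 0.20 × 0.50 × 0.24 = 0.024
  VMS deposit: 0.32 × 0.65 × 0.94 = 0.19552
  pegmatite: 0.38 × 0.06 × 0.06 = 0.001368
Marginal likelihood of the evidence = 0.30185.
P(skarn | evidence) ≈ 0.08096 / 0.30185 ≈ 0.268
P(placer | evidence) ≈ 0.024 / 0.30185 ≈ 0.080
P(VMS deposit | evidence) ≈ 0.19552 / 0.30185 ≈ 0.648
P(pegmatite | evidence) ≈ 0.001368 / 0.30185 ≈ 0.005
The largest is 0.648, so VMS deposit is most probable.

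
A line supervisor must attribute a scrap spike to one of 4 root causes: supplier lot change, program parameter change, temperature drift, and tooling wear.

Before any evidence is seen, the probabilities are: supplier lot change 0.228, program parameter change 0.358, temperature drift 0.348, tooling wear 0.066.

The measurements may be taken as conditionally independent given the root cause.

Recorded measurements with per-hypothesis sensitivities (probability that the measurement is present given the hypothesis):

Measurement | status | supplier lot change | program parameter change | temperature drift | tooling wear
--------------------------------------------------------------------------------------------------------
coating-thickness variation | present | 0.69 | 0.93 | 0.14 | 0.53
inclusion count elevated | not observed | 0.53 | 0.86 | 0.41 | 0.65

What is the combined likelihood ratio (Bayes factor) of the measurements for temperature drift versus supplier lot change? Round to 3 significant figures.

0.255

Joint likelihood of the measurement pattern under each hypothesis (using 1 − P(present | H) for each absent measurement):
  temperature drift: 0.14 × (1 − 0.41) = 0.0826
  supplier lot change: 0.69 × (1 − 0.53) = 0.3243
Bayes factor = 0.0826 / 0.3243 ≈ 0.255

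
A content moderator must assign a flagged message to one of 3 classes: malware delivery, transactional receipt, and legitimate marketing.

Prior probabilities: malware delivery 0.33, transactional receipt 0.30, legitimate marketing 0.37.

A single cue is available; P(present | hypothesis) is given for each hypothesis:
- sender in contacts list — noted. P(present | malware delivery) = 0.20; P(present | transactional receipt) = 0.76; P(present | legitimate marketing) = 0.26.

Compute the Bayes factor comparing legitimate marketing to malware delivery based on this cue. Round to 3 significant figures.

The Bayes factor is the ratio of the two likelihoods.
  legitimate marketing: 0.26
  malware delivery: 0.2
Bayes factor = 0.26 / 0.2 ≈ 1.30

1.30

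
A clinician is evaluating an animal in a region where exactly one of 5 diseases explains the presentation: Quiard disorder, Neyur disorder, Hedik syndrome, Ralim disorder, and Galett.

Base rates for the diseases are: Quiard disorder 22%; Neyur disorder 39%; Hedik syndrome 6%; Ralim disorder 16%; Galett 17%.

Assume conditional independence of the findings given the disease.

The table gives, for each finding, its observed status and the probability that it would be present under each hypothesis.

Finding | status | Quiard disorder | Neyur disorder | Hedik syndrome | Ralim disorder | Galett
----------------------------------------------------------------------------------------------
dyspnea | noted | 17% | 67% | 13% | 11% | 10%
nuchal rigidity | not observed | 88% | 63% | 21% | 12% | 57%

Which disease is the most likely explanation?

Neyur disorder

For each hypothesis, the unnormalized posterior weight is prior × product of the finding likelihoods (using 1 − P(present | H) for each absent finding):
  Quiard disorder: 0.22 × 0.17 × (1 − 0.88) = 0.004488
  Neyur disorder: 0.39 × 0.67 × (1 − 0.63) = 0.096681
  Hedik syndrome: 0.06 × 0.13 × (1 − 0.21) = 0.006162
  Ralim disorder: 0.16 × 0.11 × (1 − 0.12) = 0.015488
  Galett: 0.17 × 0.10 × (1 − 0.57) = 0.00731
The unnormalized weights sum to 0.13013.
P(Quiard disorder | evidence) ≈ 0.004488 / 0.13013 ≈ 0.034
P(Neyur disorder | evidence) ≈ 0.096681 / 0.13013 ≈ 0.743
P(Hedik syndrome | evidence) ≈ 0.006162 / 0.13013 ≈ 0.047
P(Ralim disorder | evidence) ≈ 0.015488 / 0.13013 ≈ 0.119
P(Galett | evidence) ≈ 0.00731 / 0.13013 ≈ 0.056
The largest is 0.743, so Neyur disorder is most probable.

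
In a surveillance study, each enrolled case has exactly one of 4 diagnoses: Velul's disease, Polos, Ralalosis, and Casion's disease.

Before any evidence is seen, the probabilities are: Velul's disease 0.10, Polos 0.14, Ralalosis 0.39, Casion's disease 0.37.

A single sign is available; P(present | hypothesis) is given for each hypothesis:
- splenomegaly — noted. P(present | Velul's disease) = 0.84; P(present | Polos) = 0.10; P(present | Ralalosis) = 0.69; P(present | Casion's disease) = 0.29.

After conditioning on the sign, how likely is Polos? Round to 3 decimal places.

By Bayes' rule, the unnormalized weight for each hypothesis is prior × likelihood:
  Velul's disease: 0.10 × 0.84 = 0.084
  Polos: 0.14 × 0.10 = 0.014
  Ralalosis: 0.39 × 0.69 = 0.2691
  Casion's disease: 0.37 × 0.29 = 0.1073
Marginal likelihood of the evidence = 0.4744.
P(Polos | evidence) = 0.014 / 0.4744 ≈ 0.030.

0.030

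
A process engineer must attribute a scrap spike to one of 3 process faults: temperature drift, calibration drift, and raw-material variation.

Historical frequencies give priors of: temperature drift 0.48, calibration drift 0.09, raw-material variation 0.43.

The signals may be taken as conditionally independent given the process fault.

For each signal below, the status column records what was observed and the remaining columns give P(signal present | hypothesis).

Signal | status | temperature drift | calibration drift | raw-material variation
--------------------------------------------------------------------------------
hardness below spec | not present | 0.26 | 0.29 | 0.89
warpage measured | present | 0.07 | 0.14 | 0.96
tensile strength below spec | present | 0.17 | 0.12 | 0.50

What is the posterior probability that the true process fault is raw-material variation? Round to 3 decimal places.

0.811

For each hypothesis, the unnormalized posterior weight is prior × product of the signal likelihoods (using 1 − P(present | H) for each absent signal):
  temperature drift: 0.48 × (1 − 0.26) × 0.07 × 0.17 = 0.0042269
  calibration drift: 0.09 × (1 − 0.29) × 0.14 × 0.12 = 0.0010735
  raw-material variation: 0.43 × (1 − 0.89) × 0.96 × 0.50 = 0.022704
Normalizing constant Z = 0.0042269 + 0.0010735 + 0.022704 = 0.028004.
P(raw-material variation | evidence) = 0.022704 / 0.028004 ≈ 0.811.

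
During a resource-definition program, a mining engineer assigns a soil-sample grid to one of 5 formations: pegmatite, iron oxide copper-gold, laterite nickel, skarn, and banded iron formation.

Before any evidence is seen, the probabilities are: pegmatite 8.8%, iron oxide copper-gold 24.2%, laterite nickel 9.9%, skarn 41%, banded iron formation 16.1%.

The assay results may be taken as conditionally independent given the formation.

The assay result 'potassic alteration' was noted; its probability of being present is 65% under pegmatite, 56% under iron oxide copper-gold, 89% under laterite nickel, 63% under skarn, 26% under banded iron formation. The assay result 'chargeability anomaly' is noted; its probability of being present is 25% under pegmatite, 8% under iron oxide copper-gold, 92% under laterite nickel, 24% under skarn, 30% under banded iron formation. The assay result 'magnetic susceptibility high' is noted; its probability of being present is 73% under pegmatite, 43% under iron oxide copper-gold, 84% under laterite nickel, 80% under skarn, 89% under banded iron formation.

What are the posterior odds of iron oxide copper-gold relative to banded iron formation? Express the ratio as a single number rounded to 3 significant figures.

The normalizing constant cancels in an odds ratio, so compute prior × likelihood for the two hypotheses only:
  iron oxide copper-gold: 0.242 × 0.56 × 0.08 × 0.43 = 0.0046619
  banded iron formation: 0.161 × 0.26 × 0.30 × 0.89 = 0.011177
Odds(iron oxide copper-gold : banded iron formation) = 0.0046619 / 0.011177 ≈ 0.417.

0.417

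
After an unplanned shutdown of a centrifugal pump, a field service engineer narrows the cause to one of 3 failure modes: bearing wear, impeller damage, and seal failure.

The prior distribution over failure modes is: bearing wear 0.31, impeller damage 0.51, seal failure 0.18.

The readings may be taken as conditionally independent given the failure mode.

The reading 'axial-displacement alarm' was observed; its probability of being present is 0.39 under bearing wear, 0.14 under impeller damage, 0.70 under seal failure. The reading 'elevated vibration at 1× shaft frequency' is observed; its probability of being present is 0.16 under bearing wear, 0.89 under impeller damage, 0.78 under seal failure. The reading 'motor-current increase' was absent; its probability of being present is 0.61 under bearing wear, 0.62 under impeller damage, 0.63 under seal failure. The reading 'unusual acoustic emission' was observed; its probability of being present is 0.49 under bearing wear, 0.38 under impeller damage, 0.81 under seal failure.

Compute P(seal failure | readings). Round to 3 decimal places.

0.696

Multiply each prior by the joint likelihood of the reading pattern (using 1 − P(present | H) for each absent reading):
  bearing wear: 0.31 × 0.39 × 0.16 × (1 − 0.61) × 0.49 = 0.0036966
  impeller damage: 0.51 × 0.14 × 0.89 × (1 − 0.62) × 0.38 = 0.009176
  seal failure: 0.18 × 0.70 × 0.78 × (1 − 0.63) × 0.81 = 0.029455
Marginal likelihood of the evidence = 0.042327.
P(seal failure | evidence) = 0.029455 / 0.042327 ≈ 0.696.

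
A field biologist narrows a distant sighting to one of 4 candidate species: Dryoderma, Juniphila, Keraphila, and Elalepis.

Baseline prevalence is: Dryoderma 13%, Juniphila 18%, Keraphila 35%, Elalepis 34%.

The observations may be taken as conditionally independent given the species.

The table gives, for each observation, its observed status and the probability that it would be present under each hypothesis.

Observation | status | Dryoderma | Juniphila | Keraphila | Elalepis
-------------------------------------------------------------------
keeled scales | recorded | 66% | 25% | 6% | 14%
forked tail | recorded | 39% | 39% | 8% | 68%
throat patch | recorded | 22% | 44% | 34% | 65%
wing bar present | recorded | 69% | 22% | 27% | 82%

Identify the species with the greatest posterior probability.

Elalepis

Multiply each prior by the joint likelihood of the evidence pattern:
  Dryoderma: 0.13 × 0.66 × 0.39 × 0.22 × 0.69 = 0.0050795
  Juniphila: 0.18 × 0.25 × 0.39 × 0.44 × 0.22 = 0.0016988
  Keraphila: 0.35 × 0.06 × 0.08 × 0.34 × 0.27 = 0.00015422
  Elalepis: 0.34 × 0.14 × 0.68 × 0.65 × 0.82 = 0.017252
Normalizing constant Z = 0.0050795 + 0.0016988 + 0.00015422 + 0.017252 = 0.024185.
P(Dryoderma | evidence) ≈ 0.0050795 / 0.024185 ≈ 0.210
P(Juniphila | evidence) ≈ 0.0016988 / 0.024185 ≈ 0.070
P(Keraphila | evidence) ≈ 0.00015422 / 0.024185 ≈ 0.006
P(Elalepis | evidence) ≈ 0.017252 / 0.024185 ≈ 0.713
The largest is 0.713, so Elalepis is most probable.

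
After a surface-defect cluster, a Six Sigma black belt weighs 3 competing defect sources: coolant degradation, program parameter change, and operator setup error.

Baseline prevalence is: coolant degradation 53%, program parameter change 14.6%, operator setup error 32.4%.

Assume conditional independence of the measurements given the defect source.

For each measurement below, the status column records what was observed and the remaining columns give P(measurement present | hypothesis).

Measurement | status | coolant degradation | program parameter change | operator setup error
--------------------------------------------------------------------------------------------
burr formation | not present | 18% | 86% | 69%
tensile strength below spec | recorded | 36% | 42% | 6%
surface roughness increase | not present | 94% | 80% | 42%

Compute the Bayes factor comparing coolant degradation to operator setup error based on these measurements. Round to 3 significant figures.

Joint likelihood of the measurement pattern under each hypothesis (using 1 − P(present | H) for each absent measurement):
  coolant degradation: (1 − 0.18) × 0.36 × (1 − 0.94) = 0.017712
  operator setup error: (1 − 0.69) × 0.06 × (1 − 0.42) = 0.010788
Bayes factor = 0.017712 / 0.010788 ≈ 1.64

1.64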